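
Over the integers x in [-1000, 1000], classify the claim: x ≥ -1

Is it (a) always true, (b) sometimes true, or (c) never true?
Holds at x = 0: 0 ≥ -1 — holds
Fails at x = -2: -2 ≥ -1 — FAILS
It is satisfied by some integers in the range but not all.

Answer: Sometimes true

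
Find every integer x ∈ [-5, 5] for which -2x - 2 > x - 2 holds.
Holds for: {-5, -4, -3, -2, -1}
Fails for: {0, 1, 2, 3, 4, 5}

Answer: {-5, -4, -3, -2, -1}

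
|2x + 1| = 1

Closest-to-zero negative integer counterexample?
Testing negative integers from -1 downward:
x = -1: LHS = |2·(-1) + 1| = |-1| = 1; 1 = 1 — holds
x = -2: LHS = |2·(-2) + 1| = |-3| = 3; 3 = 1 — FAILS  ← closest negative counterexample to 0

Answer: x = -2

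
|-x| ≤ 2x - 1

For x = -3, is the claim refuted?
Substitute x = -3 into the relation:
x = -3: LHS = |-(-3)| = |3| = 3, RHS = 2·(-3) - 1 = -7; 3 ≤ -7 — FAILS

Since the claim fails at x = -3, this value is a counterexample.

Answer: Yes, x = -3 is a counterexample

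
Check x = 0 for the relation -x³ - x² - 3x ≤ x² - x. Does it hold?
x = 0: LHS = -0³ - 0² - 3·0 = 0, RHS = 0² - 0 = 0; 0 ≤ 0 — holds

The relation is satisfied at x = 0.

Answer: Yes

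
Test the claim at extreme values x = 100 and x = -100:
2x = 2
x = 100: LHS = 2·100 = 200; 200 = 2 — FAILS
x = -100: LHS = 2·(-100) = -200; -200 = 2 — FAILS

Answer: No, fails for both x = 100 and x = -100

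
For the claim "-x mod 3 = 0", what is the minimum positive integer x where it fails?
Testing positive integers:
x = 1: LHS = (-1) mod 3 = 2; 2 = 0 — FAILS  ← smallest positive counterexample

Answer: x = 1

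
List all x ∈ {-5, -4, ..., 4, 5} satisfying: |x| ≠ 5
Holds for: {-4, -3, -2, -1, 0, 1, 2, 3, 4}
Fails for: {-5, 5}

Answer: {-4, -3, -2, -1, 0, 1, 2, 3, 4}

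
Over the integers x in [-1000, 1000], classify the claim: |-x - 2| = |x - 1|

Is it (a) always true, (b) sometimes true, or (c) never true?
Track d = LHS − RHS over the integers in [-1000, 1000]. Equality would need d = 0, but d changes sign only between consecutive integers, jumping over 0:
x = -1: LHS = |-(-1) - 2| = |-1| = 1, RHS = |(-1) - 1| = |-2| = 2; 1 = 2 — FAILS  (d = -1)
x = 0: LHS = |-0 - 2| = |-2| = 2, RHS = |0 - 1| = |-1| = 1; 2 = 1 — FAILS  (d = 1)
Away from these crossings d keeps a constant sign, and checking every integer in [-1000, 1000] confirms d ≠ 0 throughout. Hence the two sides are never equal, so the claimed relation (=) fails for every integer in [-1000, 1000].

No integer in the range satisfies it.

Answer: Never true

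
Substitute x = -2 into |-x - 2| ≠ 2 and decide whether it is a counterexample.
Substitute x = -2 into the relation:
x = -2: LHS = |-(-2) - 2| = |0| = 0; 0 ≠ 2 — holds

The claim holds here, so x = -2 is not a counterexample. (A counterexample exists elsewhere, e.g. x = 0.)

Answer: No, x = -2 is not a counterexample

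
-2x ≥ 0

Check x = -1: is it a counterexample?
Substitute x = -1 into the relation:
x = -1: LHS = -2·(-1) = 2; 2 ≥ 0 — holds

The claim holds here, so x = -1 is not a counterexample. (A counterexample exists elsewhere, e.g. x = 1.)

Answer: No, x = -1 is not a counterexample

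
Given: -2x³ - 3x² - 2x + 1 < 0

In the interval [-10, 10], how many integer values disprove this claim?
Counterexamples in [-10, 10]: {-10, -9, -8, -7, -6, -5, -4, -3, -2, -1, 0}.

Counting them gives 11 values.

Answer: 11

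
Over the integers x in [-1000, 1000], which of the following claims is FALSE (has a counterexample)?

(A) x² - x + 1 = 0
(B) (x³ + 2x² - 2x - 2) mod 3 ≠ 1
(A) x = 0: LHS = 0² - 0 + 1 = 1; 1 = 0 — FAILS
(B) x = 0: LHS = (0³ + 2·0² - 2·0 - 2) mod 3 = (-2) mod 3 = 1; 1 ≠ 1 — FAILS

Answer: Both A and B are false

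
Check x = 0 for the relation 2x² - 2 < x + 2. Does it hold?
x = 0: LHS = 2·0² - 2 = -2, RHS = 0 + 2 = 2; -2 < 2 — holds

The relation is satisfied at x = 0.

Answer: Yes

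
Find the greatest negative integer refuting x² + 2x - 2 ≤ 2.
Testing negative integers from -1 downward:
x = -1: LHS = (-1)² + 2·(-1) - 2 = -3; -3 ≤ 2 — holds
x = -2: LHS = (-2)² + 2·(-2) - 2 = -2; -2 ≤ 2 — holds
x = -3: LHS = (-3)² + 2·(-3) - 2 = 1; 1 ≤ 2 — holds
x = -4: LHS = (-4)² + 2·(-4) - 2 = 6; 6 ≤ 2 — FAILS  ← closest negative counterexample to 0

Answer: x = -4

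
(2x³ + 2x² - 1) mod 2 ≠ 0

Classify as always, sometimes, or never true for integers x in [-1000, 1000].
For a polynomial with integer coefficients, its value mod 2 depends only on x mod 2, so it suffices to check one representative of each residue class, x = 0, 1:
x = 0: LHS = (2·0³ + 2·0² - 1) mod 2 = (-1) mod 2 = 1; 1 ≠ 0 — holds
x = 1: LHS = (2·1³ + 2·1² - 1) mod 2 = 3 mod 2 = 1; 1 ≠ 0 — holds
The relation holds in every residue class, so the relation holds for every integer in [-1000, 1000].

No counterexample exists.

Answer: Always true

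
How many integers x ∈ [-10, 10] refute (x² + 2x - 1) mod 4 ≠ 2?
Counterexamples in [-10, 10]: {-9, -7, -5, -3, -1, 1, 3, 5, 7, 9}.

Counting them gives 10 values.

Answer: 10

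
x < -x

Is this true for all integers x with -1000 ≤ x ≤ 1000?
The claim fails at x = 0:
x = 0: RHS = -0 = 0; 0 < 0 — FAILS

Because a single integer refutes it, the statement is false.

Answer: False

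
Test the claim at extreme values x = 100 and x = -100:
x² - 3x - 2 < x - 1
x = 100: LHS = 100² - 3·100 - 2 = 9698, RHS = 100 - 1 = 99; 9698 < 99 — FAILS
x = -100: LHS = (-100)² - 3·(-100) - 2 = 10298, RHS = (-100) - 1 = -101; 10298 < -101 — FAILS

Answer: No, fails for both x = 100 and x = -100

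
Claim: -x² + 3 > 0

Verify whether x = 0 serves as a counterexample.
Substitute x = 0 into the relation:
x = 0: LHS = -0² + 3 = 3; 3 > 0 — holds

The claim holds here, so x = 0 is not a counterexample. (A counterexample exists elsewhere, e.g. x = 2.)

Answer: No, x = 0 is not a counterexample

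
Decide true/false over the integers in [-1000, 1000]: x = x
LHS − RHS = 0 at every integer in [-1000, 1000]; the two sides always agree. For instance:
x = -1000: -1000 = -1000 — holds
x = 0: 0 = 0 — holds
x = 1000: 1000 = 1000 — holds
The sides are never unequal, so the relation holds for every integer in [-1000, 1000].

No counterexample exists.

Answer: True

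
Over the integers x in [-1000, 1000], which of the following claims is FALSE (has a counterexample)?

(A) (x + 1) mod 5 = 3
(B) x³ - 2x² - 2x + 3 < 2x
(A) x = 0: LHS = (0 + 1) mod 5 = 1 mod 5 = 1; 1 = 3 — FAILS
(B) x = 0: LHS = 0³ - 2·0² - 2·0 + 3 = 3, RHS = 2·0 = 0; 3 < 0 — FAILS

Answer: Both A and B are false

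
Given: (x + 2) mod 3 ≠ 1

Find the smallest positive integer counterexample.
Testing positive integers:
x = 1: LHS = (1 + 2) mod 3 = 3 mod 3 = 0; 0 ≠ 1 — holds
x = 2: LHS = (2 + 2) mod 3 = 4 mod 3 = 1; 1 ≠ 1 — FAILS  ← smallest positive counterexample

Answer: x = 2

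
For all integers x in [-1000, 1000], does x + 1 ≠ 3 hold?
The claim fails at x = 2:
x = 2: LHS = 2 + 1 = 3; 3 ≠ 3 — FAILS

Because a single integer refutes it, the statement is false.

Answer: False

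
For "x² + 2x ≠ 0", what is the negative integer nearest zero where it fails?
Testing negative integers from -1 downward:
x = -1: LHS = (-1)² + 2·(-1) = -1; -1 ≠ 0 — holds
x = -2: LHS = (-2)² + 2·(-2) = 0; 0 ≠ 0 — FAILS  ← closest negative counterexample to 0

Answer: x = -2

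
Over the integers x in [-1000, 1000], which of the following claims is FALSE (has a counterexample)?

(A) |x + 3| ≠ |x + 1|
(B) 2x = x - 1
(A) x = -2: LHS = |(-2) + 3| = |1| = 1, RHS = |(-2) + 1| = |-1| = 1; 1 ≠ 1 — FAILS
(B) x = 0: LHS = 2·0 = 0, RHS = 0 - 1 = -1; 0 = -1 — FAILS

Answer: Both A and B are false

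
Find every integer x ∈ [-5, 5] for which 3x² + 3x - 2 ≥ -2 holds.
Over all integers in [-5, 5], LHS − RHS is smallest at x = 0, where it equals 0:
x = 0: LHS = 3·0² + 3·0 - 2 = -2; -2 ≥ -2 — holds
At the ends of the range:
x = -5: LHS = 3·(-5)² + 3·(-5) - 2 = 58; 58 ≥ -2 — holds
x = 5: LHS = 3·5² + 3·5 - 2 = 88; 88 ≥ -2 — holds
Hence LHS − RHS is never negative, i.e. LHS ≥ RHS throughout, so the relation holds for every integer in [-5, 5].

Answer: All integers in [-5, 5]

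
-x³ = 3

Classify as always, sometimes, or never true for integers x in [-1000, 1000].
Track d = LHS − RHS over the integers in [-1000, 1000]. Equality would need d = 0, but d changes sign only between consecutive integers, jumping over 0:
x = -2: LHS = -(-2)³ = 8; 8 = 3 — FAILS  (d = 5)
x = -1: LHS = -(-1)³ = 1; 1 = 3 — FAILS  (d = -2)
Away from these crossings d keeps a constant sign, and checking every integer in [-1000, 1000] confirms d ≠ 0 throughout. Hence the two sides are never equal, so the claimed relation (=) fails for every integer in [-1000, 1000].

No integer in the range satisfies it.

Answer: Never true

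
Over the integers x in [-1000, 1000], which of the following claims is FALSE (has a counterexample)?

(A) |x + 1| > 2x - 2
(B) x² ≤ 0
(A) x = 3: LHS = |3 + 1| = |4| = 4, RHS = 2·3 - 2 = 4; 4 > 4 — FAILS
(B) x = 1: LHS = 1² = 1; 1 ≤ 0 — FAILS

Answer: Both A and B are false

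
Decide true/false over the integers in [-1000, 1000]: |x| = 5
The claim fails at x = 0:
x = 0: LHS = |0| = 0; 0 = 5 — FAILS

Because a single integer refutes it, the statement is false.

Answer: False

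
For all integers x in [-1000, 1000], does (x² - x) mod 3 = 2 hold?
The claim fails at x = 0:
x = 0: LHS = (0² - 0) mod 3 = 0 mod 3 = 0; 0 = 2 — FAILS

Because a single integer refutes it, the statement is false.

Answer: False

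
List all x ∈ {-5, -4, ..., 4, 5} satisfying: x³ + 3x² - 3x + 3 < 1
Holds for: {-5, -4}
Fails for: {-3, -2, -1, 0, 1, 2, 3, 4, 5}

Answer: {-5, -4}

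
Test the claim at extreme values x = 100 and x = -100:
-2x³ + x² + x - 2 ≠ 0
x = 100: LHS = -2·100³ + 100² + 100 - 2 = -1989902; -1989902 ≠ 0 — holds
x = -100: LHS = -2·(-100)³ + (-100)² + (-100) - 2 = 2009898; 2009898 ≠ 0 — holds

Answer: Yes, holds for both x = 100 and x = -100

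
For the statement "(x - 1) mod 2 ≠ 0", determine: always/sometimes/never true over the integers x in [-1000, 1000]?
Holds at x = 0: LHS = (0 - 1) mod 2 = (-1) mod 2 = 1; 1 ≠ 0 — holds
Fails at x = 1: LHS = (1 - 1) mod 2 = 0 mod 2 = 0; 0 ≠ 0 — FAILS
It is satisfied by some integers in the range but not all.

Answer: Sometimes true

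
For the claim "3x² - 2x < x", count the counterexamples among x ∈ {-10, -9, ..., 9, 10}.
Counterexamples in [-10, 10]: {-10, -9, -8, -7, -6, -5, -4, -3, -2, -1, 0, 1, 2, 3, 4, 5, 6, 7, 8, 9, 10}.

Counting them gives 21 values.

Answer: 21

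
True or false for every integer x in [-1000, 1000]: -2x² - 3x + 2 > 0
The claim fails at x = 1:
x = 1: LHS = -2·1² - 3·1 + 2 = -3; -3 > 0 — FAILS

Because a single integer refutes it, the statement is false.

Answer: False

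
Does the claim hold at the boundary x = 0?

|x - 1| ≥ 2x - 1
x = 0: LHS = |0 - 1| = |-1| = 1, RHS = 2·0 - 1 = -1; 1 ≥ -1 — holds

The relation is satisfied at x = 0.

Answer: Yes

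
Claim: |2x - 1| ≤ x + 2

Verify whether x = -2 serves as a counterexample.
Substitute x = -2 into the relation:
x = -2: LHS = |2·(-2) - 1| = |-5| = 5, RHS = (-2) + 2 = 0; 5 ≤ 0 — FAILS

Since the claim fails at x = -2, this value is a counterexample.

Answer: Yes, x = -2 is a counterexample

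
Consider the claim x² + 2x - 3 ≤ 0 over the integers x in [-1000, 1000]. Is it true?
The claim fails at x = 2:
x = 2: LHS = 2² + 2·2 - 3 = 5; 5 ≤ 0 — FAILS

Because a single integer refutes it, the statement is false.

Answer: False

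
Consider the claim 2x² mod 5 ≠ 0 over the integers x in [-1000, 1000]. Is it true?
The claim fails at x = 0:
x = 0: LHS = (2·0²) mod 5 = 0 mod 5 = 0; 0 ≠ 0 — FAILS

Because a single integer refutes it, the statement is false.

Answer: False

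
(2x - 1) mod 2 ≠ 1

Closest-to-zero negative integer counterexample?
Testing negative integers from -1 downward:
x = -1: LHS = (2·(-1) - 1) mod 2 = (-3) mod 2 = 1; 1 ≠ 1 — FAILS  ← closest negative counterexample to 0

Answer: x = -1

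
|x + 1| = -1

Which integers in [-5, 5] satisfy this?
An absolute value is never negative, so the left side is ≥ 0 for every x, while the right side is -1. Tightest case in [-5, 5] is x = -1:
x = -1: LHS = |(-1) + 1| = |0| = 0; 0 = -1 — FAILS
Hence LHS − RHS is never 0, i.e. the two sides are never equal, so the claimed relation (=) fails for every integer in [-5, 5].

Answer: None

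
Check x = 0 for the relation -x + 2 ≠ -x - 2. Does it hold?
x = 0: LHS = -0 + 2 = 2, RHS = -0 - 2 = -2; 2 ≠ -2 — holds

The relation is satisfied at x = 0.

Answer: Yes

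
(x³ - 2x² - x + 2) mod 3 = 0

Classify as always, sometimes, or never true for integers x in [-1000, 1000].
Holds at x = 1: LHS = (1³ - 2·1² - 1 + 2) mod 3 = 0 mod 3 = 0; 0 = 0 — holds
Fails at x = 0: LHS = (0³ - 2·0² - 0 + 2) mod 3 = 2 mod 3 = 2; 2 = 0 — FAILS
It is satisfied by some integers in the range but not all.

Answer: Sometimes true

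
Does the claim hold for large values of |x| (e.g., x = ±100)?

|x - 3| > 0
x = 100: LHS = |100 - 3| = |97| = 97; 97 > 0 — holds
x = -100: LHS = |(-100) - 3| = |-103| = 103; 103 > 0 — holds

Answer: Yes, holds for both x = 100 and x = -100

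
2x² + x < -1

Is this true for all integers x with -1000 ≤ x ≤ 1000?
The claim fails at x = 0:
x = 0: LHS = 2·0² + 0 = 0; 0 < -1 — FAILS

Because a single integer refutes it, the statement is false.

Answer: False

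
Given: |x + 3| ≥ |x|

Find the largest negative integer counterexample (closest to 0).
Testing negative integers from -1 downward:
x = -1: LHS = |(-1) + 3| = |2| = 2, RHS = |-1| = 1; 2 ≥ 1 — holds
x = -2: LHS = |(-2) + 3| = |1| = 1, RHS = |-2| = 2; 1 ≥ 2 — FAILS  ← closest negative counterexample to 0

Answer: x = -2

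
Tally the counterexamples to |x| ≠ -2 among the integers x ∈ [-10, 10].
An absolute value is never negative, so the left side is ≥ 0 for every x, while the right side is -2. Tightest case in [-10, 10] is x = 0:
x = 0: LHS = |0| = 0; 0 ≠ -2 — holds
Hence LHS − RHS is never 0, i.e. the two sides are never equal, so the relation holds for every integer in [-10, 10].

No counterexample appears in that range.

Answer: 0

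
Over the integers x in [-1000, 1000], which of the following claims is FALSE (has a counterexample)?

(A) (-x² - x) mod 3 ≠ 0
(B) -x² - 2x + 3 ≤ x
(A) x = 0: LHS = (-0² - 0) mod 3 = 0 mod 3 = 0; 0 ≠ 0 — FAILS
(B) x = 0: LHS = -0² - 2·0 + 3 = 3; 3 ≤ 0 — FAILS

Answer: Both A and B are false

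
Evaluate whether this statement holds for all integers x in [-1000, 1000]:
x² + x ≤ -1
The claim fails at x = 0:
x = 0: LHS = 0² + 0 = 0; 0 ≤ -1 — FAILS

Because a single integer refutes it, the statement is false.

Answer: False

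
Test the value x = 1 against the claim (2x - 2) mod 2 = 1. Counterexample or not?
Substitute x = 1 into the relation:
x = 1: LHS = (2·1 - 2) mod 2 = 0 mod 2 = 0; 0 = 1 — FAILS

Since the claim fails at x = 1, this value is a counterexample.

Answer: Yes, x = 1 is a counterexample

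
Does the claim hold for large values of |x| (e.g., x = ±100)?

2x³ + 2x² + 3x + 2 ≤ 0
x = 100: LHS = 2·100³ + 2·100² + 3·100 + 2 = 2020302; 2020302 ≤ 0 — FAILS
x = -100: LHS = 2·(-100)³ + 2·(-100)² + 3·(-100) + 2 = -1980298; -1980298 ≤ 0 — holds

Answer: Partially: fails for x = 100, holds for x = -100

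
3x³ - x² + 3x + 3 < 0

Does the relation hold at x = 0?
x = 0: LHS = 3·0³ - 0² + 3·0 + 3 = 3; 3 < 0 — FAILS

The relation fails at x = 0, so x = 0 is a counterexample.

Answer: No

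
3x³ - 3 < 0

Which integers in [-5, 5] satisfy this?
Holds for: {-5, -4, -3, -2, -1, 0}
Fails for: {1, 2, 3, 4, 5}

Answer: {-5, -4, -3, -2, -1, 0}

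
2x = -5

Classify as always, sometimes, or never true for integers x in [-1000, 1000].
Track d = LHS − RHS over the integers in [-1000, 1000]. Equality would need d = 0, but d changes sign only between consecutive integers, jumping over 0:
x = -3: LHS = 2·(-3) = -6; -6 = -5 — FAILS  (d = -1)
x = -2: LHS = 2·(-2) = -4; -4 = -5 — FAILS  (d = 1)
Away from these crossings d keeps a constant sign, and checking every integer in [-1000, 1000] confirms d ≠ 0 throughout. Hence the two sides are never equal, so the claimed relation (=) fails for every integer in [-1000, 1000].

No integer in the range satisfies it.

Answer: Never true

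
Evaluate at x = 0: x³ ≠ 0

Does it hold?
x = 0: LHS = 0³ = 0; 0 ≠ 0 — FAILS

The relation fails at x = 0, so x = 0 is a counterexample.

Answer: No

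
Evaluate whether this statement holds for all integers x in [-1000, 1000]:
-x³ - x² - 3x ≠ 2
Track d = LHS − RHS over the integers in [-1000, 1000]. Equality would need d = 0, but d changes sign only between consecutive integers, jumping over 0:
x = -1: LHS = -(-1)³ - (-1)² - 3·(-1) = 3; 3 ≠ 2 — holds  (d = 1)
x = 0: LHS = -0³ - 0² - 3·0 = 0; 0 ≠ 2 — holds  (d = -2)
Away from these crossings d keeps a constant sign, and checking every integer in [-1000, 1000] confirms d ≠ 0 throughout. Hence the two sides are never equal, so the relation holds for every integer in [-1000, 1000].

No counterexample exists.

Answer: True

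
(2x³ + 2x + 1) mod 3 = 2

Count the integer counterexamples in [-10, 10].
Counterexamples in [-10, 10]: {-10, -9, -7, -6, -4, -3, -1, 0, 2, 3, 5, 6, 8, 9}.

Counting them gives 14 values.

Answer: 14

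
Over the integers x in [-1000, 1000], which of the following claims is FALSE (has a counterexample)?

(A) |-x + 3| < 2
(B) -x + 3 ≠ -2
(A) x = 0: LHS = |-0 + 3| = |3| = 3; 3 < 2 — FAILS
(B) x = 5: LHS = -5 + 3 = -2; -2 ≠ -2 — FAILS

Answer: Both A and B are false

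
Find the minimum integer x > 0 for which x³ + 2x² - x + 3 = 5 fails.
Testing positive integers:
x = 1: LHS = 1³ + 2·1² - 1 + 3 = 5; 5 = 5 — holds
x = 2: LHS = 2³ + 2·2² - 2 + 3 = 17; 17 = 5 — FAILS  ← smallest positive counterexample

Answer: x = 2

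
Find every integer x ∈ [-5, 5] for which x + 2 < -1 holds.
Holds for: {-5, -4}
Fails for: {-3, -2, -1, 0, 1, 2, 3, 4, 5}

Answer: {-5, -4}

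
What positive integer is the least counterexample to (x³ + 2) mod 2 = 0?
Testing positive integers:
x = 1: LHS = (1³ + 2) mod 2 = 3 mod 2 = 1; 1 = 0 — FAILS  ← smallest positive counterexample

Answer: x = 1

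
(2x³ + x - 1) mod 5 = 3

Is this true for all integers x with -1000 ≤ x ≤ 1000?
The claim fails at x = 0:
x = 0: LHS = (2·0³ + 0 - 1) mod 5 = (-1) mod 5 = 4; 4 = 3 — FAILS

Because a single integer refutes it, the statement is false.

Answer: False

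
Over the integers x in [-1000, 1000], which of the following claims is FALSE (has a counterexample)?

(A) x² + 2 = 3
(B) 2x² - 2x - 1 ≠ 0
(A) x = 0: LHS = 0² + 2 = 2; 2 = 3 — FAILS

(B) Track d = LHS − RHS over the integers in [-1000, 1000]. Equality would need d = 0, but d changes sign only between consecutive integers, jumping over 0:
x = -1: LHS = 2·(-1)² - 2·(-1) - 1 = 3; 3 ≠ 0 — holds  (d = 3)
x = 0: LHS = 2·0² - 2·0 - 1 = -1; -1 ≠ 0 — holds  (d = -1)
x = 1: LHS = 2·1² - 2·1 - 1 = -1; -1 ≠ 0 — holds  (d = -1)
x = 2: LHS = 2·2² - 2·2 - 1 = 3; 3 ≠ 0 — holds  (d = 3)
Away from these crossings d keeps a constant sign, and checking every integer in [-1000, 1000] confirms d ≠ 0 throughout. Hence the two sides are never equal, so the relation holds for every integer in [-1000, 1000].

Only (A) has a counterexample.

Answer: A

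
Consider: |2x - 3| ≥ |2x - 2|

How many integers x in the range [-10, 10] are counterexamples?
Counterexamples in [-10, 10]: {2, 3, 4, 5, 6, 7, 8, 9, 10}.

Counting them gives 9 values.

Answer: 9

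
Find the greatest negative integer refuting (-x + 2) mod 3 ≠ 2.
Testing negative integers from -1 downward:
x = -1: LHS = (-(-1) + 2) mod 3 = 3 mod 3 = 0; 0 ≠ 2 — holds
x = -2: LHS = (-(-2) + 2) mod 3 = 4 mod 3 = 1; 1 ≠ 2 — holds
x = -3: LHS = (-(-3) + 2) mod 3 = 5 mod 3 = 2; 2 ≠ 2 — FAILS  ← closest negative counterexample to 0

Answer: x = -3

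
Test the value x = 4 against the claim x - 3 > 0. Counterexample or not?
Substitute x = 4 into the relation:
x = 4: LHS = 4 - 3 = 1; 1 > 0 — holds

The claim holds here, so x = 4 is not a counterexample. (A counterexample exists elsewhere, e.g. x = 0.)

Answer: No, x = 4 is not a counterexample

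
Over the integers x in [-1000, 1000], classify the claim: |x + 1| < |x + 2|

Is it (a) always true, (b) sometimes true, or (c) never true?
Holds at x = 0: LHS = |0 + 1| = |1| = 1, RHS = |0 + 2| = |2| = 2; 1 < 2 — holds
Fails at x = -2: LHS = |(-2) + 1| = |-1| = 1, RHS = |(-2) + 2| = |0| = 0; 1 < 0 — FAILS
It is satisfied by some integers in the range but not all.

Answer: Sometimes true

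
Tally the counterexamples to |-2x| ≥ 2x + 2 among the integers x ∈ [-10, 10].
Counterexamples in [-10, 10]: {0, 1, 2, 3, 4, 5, 6, 7, 8, 9, 10}.

Counting them gives 11 values.

Answer: 11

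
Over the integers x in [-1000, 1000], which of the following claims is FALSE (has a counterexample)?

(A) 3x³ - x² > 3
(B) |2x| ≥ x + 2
(A) x = 0: LHS = 3·0³ - 0² = 0; 0 > 3 — FAILS
(B) x = 0: LHS = |2·0| = |0| = 0, RHS = 0 + 2 = 2; 0 ≥ 2 — FAILS

Answer: Both A and B are false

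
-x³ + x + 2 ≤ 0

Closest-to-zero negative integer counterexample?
Testing negative integers from -1 downward:
x = -1: LHS = -(-1)³ + (-1) + 2 = 2; 2 ≤ 0 — FAILS  ← closest negative counterexample to 0

Answer: x = -1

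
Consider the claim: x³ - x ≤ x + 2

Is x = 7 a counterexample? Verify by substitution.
Substitute x = 7 into the relation:
x = 7: LHS = 7³ - 7 = 336, RHS = 7 + 2 = 9; 336 ≤ 9 — FAILS

Since the claim fails at x = 7, this value is a counterexample.

Answer: Yes, x = 7 is a counterexample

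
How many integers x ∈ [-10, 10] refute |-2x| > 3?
Counterexamples in [-10, 10]: {-1, 0, 1}.

Counting them gives 3 values.

Answer: 3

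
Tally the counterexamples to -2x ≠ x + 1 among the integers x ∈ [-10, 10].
Track d = LHS − RHS over the integers in [-10, 10]. Equality would need d = 0, but d changes sign only between consecutive integers, jumping over 0:
x = -1: LHS = -2·(-1) = 2, RHS = (-1) + 1 = 0; 2 ≠ 0 — holds  (d = 2)
x = 0: LHS = -2·0 = 0, RHS = 0 + 1 = 1; 0 ≠ 1 — holds  (d = -1)
Away from these crossings d keeps a constant sign, and checking every integer in [-10, 10] confirms d ≠ 0 throughout. Hence the two sides are never equal, so the relation holds for every integer in [-10, 10].

No counterexample appears in that range.

Answer: 0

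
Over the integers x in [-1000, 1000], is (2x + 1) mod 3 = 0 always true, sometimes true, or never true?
Holds at x = 1: LHS = (2·1 + 1) mod 3 = 3 mod 3 = 0; 0 = 0 — holds
Fails at x = 0: LHS = (2·0 + 1) mod 3 = 1 mod 3 = 1; 1 = 0 — FAILS
It is satisfied by some integers in the range but not all.

Answer: Sometimes true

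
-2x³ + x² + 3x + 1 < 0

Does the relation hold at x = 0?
x = 0: LHS = -2·0³ + 0² + 3·0 + 1 = 1; 1 < 0 — FAILS

The relation fails at x = 0, so x = 0 is a counterexample.

Answer: No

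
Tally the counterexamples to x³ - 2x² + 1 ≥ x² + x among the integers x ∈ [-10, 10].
Counterexamples in [-10, 10]: {-10, -9, -8, -7, -6, -5, -4, -3, -2, -1, 1, 2, 3}.

Counting them gives 13 values.

Answer: 13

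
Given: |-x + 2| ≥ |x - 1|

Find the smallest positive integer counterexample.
Testing positive integers:
x = 1: LHS = |-1 + 2| = |1| = 1, RHS = |1 - 1| = |0| = 0; 1 ≥ 0 — holds
x = 2: LHS = |-2 + 2| = |0| = 0, RHS = |2 - 1| = |1| = 1; 0 ≥ 1 — FAILS  ← smallest positive counterexample

Answer: x = 2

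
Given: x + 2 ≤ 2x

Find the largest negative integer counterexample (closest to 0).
Testing negative integers from -1 downward:
x = -1: LHS = (-1) + 2 = 1, RHS = 2·(-1) = -2; 1 ≤ -2 — FAILS  ← closest negative counterexample to 0

Answer: x = -1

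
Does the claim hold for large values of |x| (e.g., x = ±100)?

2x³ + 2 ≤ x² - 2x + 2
x = 100: LHS = 2·100³ + 2 = 2000002, RHS = 100² - 2·100 + 2 = 9802; 2000002 ≤ 9802 — FAILS
x = -100: LHS = 2·(-100)³ + 2 = -1999998, RHS = (-100)² - 2·(-100) + 2 = 10202; -1999998 ≤ 10202 — holds

Answer: Partially: fails for x = 100, holds for x = -100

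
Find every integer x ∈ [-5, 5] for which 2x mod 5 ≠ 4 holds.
Holds for: {-5, -4, -2, -1, 0, 1, 3, 4, 5}
Fails for: {-3, 2}

Answer: {-5, -4, -2, -1, 0, 1, 3, 4, 5}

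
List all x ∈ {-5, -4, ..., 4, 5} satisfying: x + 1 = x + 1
LHS − RHS = 0 at every integer in [-5, 5]; the two sides always agree. For instance:
x = -5: LHS = (-5) + 1 = -4, RHS = (-5) + 1 = -4; -4 = -4 — holds
x = 0: LHS = 0 + 1 = 1, RHS = 0 + 1 = 1; 1 = 1 — holds
x = 5: LHS = 5 + 1 = 6, RHS = 5 + 1 = 6; 6 = 6 — holds
The sides are never unequal, so the relation holds for every integer in [-5, 5].

Answer: All integers in [-5, 5]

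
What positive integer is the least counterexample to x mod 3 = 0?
Testing positive integers:
x = 1: LHS = 1 mod 3 = 1; 1 = 0 — FAILS  ← smallest positive counterexample

Answer: x = 1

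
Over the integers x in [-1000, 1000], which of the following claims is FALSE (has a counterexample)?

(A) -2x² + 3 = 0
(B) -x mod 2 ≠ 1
(A) x = 0: LHS = -2·0² + 3 = 3; 3 = 0 — FAILS
(B) x = 1: LHS = (-1) mod 2 = 1; 1 ≠ 1 — FAILS

Answer: Both A and B are false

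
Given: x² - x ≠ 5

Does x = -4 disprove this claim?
Substitute x = -4 into the relation:
x = -4: LHS = (-4)² - (-4) = 20; 20 ≠ 5 — holds

The relation holds at x = -4, so it is not a counterexample.

Answer: No, x = -4 is not a counterexample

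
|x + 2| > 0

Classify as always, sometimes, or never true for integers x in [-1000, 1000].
Holds at x = 0: LHS = |0 + 2| = |2| = 2; 2 > 0 — holds
Fails at x = -2: LHS = |(-2) + 2| = |0| = 0; 0 > 0 — FAILS
It is satisfied by some integers in the range but not all.

Answer: Sometimes true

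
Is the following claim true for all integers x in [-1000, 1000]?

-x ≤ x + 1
The claim fails at x = -1:
x = -1: LHS = -(-1) = 1, RHS = (-1) + 1 = 0; 1 ≤ 0 — FAILS

Because a single integer refutes it, the statement is false.

Answer: False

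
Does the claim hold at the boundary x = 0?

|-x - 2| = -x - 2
x = 0: LHS = |-0 - 2| = |-2| = 2, RHS = -0 - 2 = -2; 2 = -2 — FAILS

The relation fails at x = 0, so x = 0 is a counterexample.

Answer: No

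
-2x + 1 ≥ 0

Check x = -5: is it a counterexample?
Substitute x = -5 into the relation:
x = -5: LHS = -2·(-5) + 1 = 11; 11 ≥ 0 — holds

The claim holds here, so x = -5 is not a counterexample. (A counterexample exists elsewhere, e.g. x = 1.)

Answer: No, x = -5 is not a counterexample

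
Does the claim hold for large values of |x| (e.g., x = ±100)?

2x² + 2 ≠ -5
x = 100: LHS = 2·100² + 2 = 20002; 20002 ≠ -5 — holds
x = -100: LHS = 2·(-100)² + 2 = 20002; 20002 ≠ -5 — holds

Answer: Yes, holds for both x = 100 and x = -100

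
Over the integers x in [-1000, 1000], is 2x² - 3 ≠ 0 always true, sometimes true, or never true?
Track d = LHS − RHS over the integers in [-1000, 1000]. Equality would need d = 0, but d changes sign only between consecutive integers, jumping over 0:
x = -2: LHS = 2·(-2)² - 3 = 5; 5 ≠ 0 — holds  (d = 5)
x = -1: LHS = 2·(-1)² - 3 = -1; -1 ≠ 0 — holds  (d = -1)
x = 1: LHS = 2·1² - 3 = -1; -1 ≠ 0 — holds  (d = -1)
x = 2: LHS = 2·2² - 3 = 5; 5 ≠ 0 — holds  (d = 5)
Away from these crossings d keeps a constant sign, and checking every integer in [-1000, 1000] confirms d ≠ 0 throughout. Hence the two sides are never equal, so the relation holds for every integer in [-1000, 1000].

No counterexample exists.

Answer: Always true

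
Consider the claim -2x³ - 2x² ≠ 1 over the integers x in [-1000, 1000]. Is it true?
Track d = LHS − RHS over the integers in [-1000, 1000]. Equality would need d = 0, but d changes sign only between consecutive integers, jumping over 0:
x = -2: LHS = -2·(-2)³ - 2·(-2)² = 8; 8 ≠ 1 — holds  (d = 7)
x = -1: LHS = -2·(-1)³ - 2·(-1)² = 0; 0 ≠ 1 — holds  (d = -1)
Away from these crossings d keeps a constant sign, and checking every integer in [-1000, 1000] confirms d ≠ 0 throughout. Hence the two sides are never equal, so the relation holds for every integer in [-1000, 1000].

No counterexample exists.

Answer: True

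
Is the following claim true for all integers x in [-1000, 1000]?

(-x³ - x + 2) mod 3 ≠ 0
The claim fails at x = 1:
x = 1: LHS = (-1³ - 1 + 2) mod 3 = 0 mod 3 = 0; 0 ≠ 0 — FAILS

Because a single integer refutes it, the statement is false.

Answer: False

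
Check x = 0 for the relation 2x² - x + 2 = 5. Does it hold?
x = 0: LHS = 2·0² - 0 + 2 = 2; 2 = 5 — FAILS

The relation fails at x = 0, so x = 0 is a counterexample.

Answer: No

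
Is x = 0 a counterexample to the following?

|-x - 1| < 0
Substitute x = 0 into the relation:
x = 0: LHS = |-0 - 1| = |-1| = 1; 1 < 0 — FAILS

Since the claim fails at x = 0, this value is a counterexample.

Answer: Yes, x = 0 is a counterexample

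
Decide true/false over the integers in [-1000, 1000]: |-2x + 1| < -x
The claim fails at x = 0:
x = 0: LHS = |-2·0 + 1| = |1| = 1, RHS = -0 = 0; 1 < 0 — FAILS

Because a single integer refutes it, the statement is false.

Answer: False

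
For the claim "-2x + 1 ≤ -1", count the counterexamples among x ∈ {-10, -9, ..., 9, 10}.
Counterexamples in [-10, 10]: {-10, -9, -8, -7, -6, -5, -4, -3, -2, -1, 0}.

Counting them gives 11 values.

Answer: 11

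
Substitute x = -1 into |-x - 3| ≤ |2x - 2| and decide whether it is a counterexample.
Substitute x = -1 into the relation:
x = -1: LHS = |-(-1) - 3| = |-2| = 2, RHS = |2·(-1) - 2| = |-4| = 4; 2 ≤ 4 — holds

The claim holds here, so x = -1 is not a counterexample. (A counterexample exists elsewhere, e.g. x = 0.)

Answer: No, x = -1 is not a counterexample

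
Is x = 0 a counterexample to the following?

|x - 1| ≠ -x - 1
Substitute x = 0 into the relation:
x = 0: LHS = |0 - 1| = |-1| = 1, RHS = -0 - 1 = -1; 1 ≠ -1 — holds

The relation holds at x = 0, so it is not a counterexample.

Answer: No, x = 0 is not a counterexample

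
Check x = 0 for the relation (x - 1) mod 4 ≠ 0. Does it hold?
x = 0: LHS = (0 - 1) mod 4 = (-1) mod 4 = 3; 3 ≠ 0 — holds

The relation is satisfied at x = 0.

Answer: Yes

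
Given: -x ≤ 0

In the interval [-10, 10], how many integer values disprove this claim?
Counterexamples in [-10, 10]: {-10, -9, -8, -7, -6, -5, -4, -3, -2, -1}.

Counting them gives 10 values.

Answer: 10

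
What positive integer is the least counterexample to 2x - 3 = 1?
Testing positive integers:
x = 1: LHS = 2·1 - 3 = -1; -1 = 1 — FAILS  ← smallest positive counterexample

Answer: x = 1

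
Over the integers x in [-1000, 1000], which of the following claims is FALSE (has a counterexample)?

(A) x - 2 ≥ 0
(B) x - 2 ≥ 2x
(A) x = 0: LHS = 0 - 2 = -2; -2 ≥ 0 — FAILS
(B) x = 0: LHS = 0 - 2 = -2, RHS = 2·0 = 0; -2 ≥ 0 — FAILS

Answer: Both A and B are false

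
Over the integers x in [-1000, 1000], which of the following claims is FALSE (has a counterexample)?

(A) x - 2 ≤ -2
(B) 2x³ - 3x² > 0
(A) x = 1: LHS = 1 - 2 = -1; -1 ≤ -2 — FAILS
(B) x = 0: LHS = 2·0³ - 3·0² = 0; 0 > 0 — FAILS

Answer: Both A and B are false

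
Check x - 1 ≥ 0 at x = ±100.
x = 100: LHS = 100 - 1 = 99; 99 ≥ 0 — holds
x = -100: LHS = (-100) - 1 = -101; -101 ≥ 0 — FAILS

Answer: Partially: holds for x = 100, fails for x = -100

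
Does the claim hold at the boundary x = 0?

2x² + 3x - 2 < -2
x = 0: LHS = 2·0² + 3·0 - 2 = -2; -2 < -2 — FAILS

The relation fails at x = 0, so x = 0 is a counterexample.

Answer: No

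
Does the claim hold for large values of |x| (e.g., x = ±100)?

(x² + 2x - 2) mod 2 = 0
x = 100: LHS = (100² + 2·100 - 2) mod 2 = 10198 mod 2 = 0; 0 = 0 — holds
x = -100: LHS = ((-100)² + 2·(-100) - 2) mod 2 = 9798 mod 2 = 0; 0 = 0 — holds

Answer: Yes, holds for both x = 100 and x = -100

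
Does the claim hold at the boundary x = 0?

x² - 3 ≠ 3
x = 0: LHS = 0² - 3 = -3; -3 ≠ 3 — holds

The relation is satisfied at x = 0.

Answer: Yes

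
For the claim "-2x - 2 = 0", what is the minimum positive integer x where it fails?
Testing positive integers:
x = 1: LHS = -2·1 - 2 = -4; -4 = 0 — FAILS  ← smallest positive counterexample

Answer: x = 1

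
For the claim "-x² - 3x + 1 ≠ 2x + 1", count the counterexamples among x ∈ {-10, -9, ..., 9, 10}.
Counterexamples in [-10, 10]: {-5, 0}.

Counting them gives 2 values.

Answer: 2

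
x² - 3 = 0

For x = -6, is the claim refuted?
Substitute x = -6 into the relation:
x = -6: LHS = (-6)² - 3 = 33; 33 = 0 — FAILS

Since the claim fails at x = -6, this value is a counterexample.

Answer: Yes, x = -6 is a counterexample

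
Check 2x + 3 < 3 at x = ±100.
x = 100: LHS = 2·100 + 3 = 203; 203 < 3 — FAILS
x = -100: LHS = 2·(-100) + 3 = -197; -197 < 3 — holds

Answer: Partially: fails for x = 100, holds for x = -100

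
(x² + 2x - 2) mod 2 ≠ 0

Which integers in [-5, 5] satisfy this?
Holds for: {-5, -3, -1, 1, 3, 5}
Fails for: {-4, -2, 0, 2, 4}

Answer: {-5, -3, -1, 1, 3, 5}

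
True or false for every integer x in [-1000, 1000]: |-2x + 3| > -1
An absolute value is never negative, so the left side is ≥ 0 for every x, while the right side is -1. Tightest case in [-1000, 1000] is x = 1:
x = 1: LHS = |-2·1 + 3| = |1| = 1; 1 > -1 — holds
Hence LHS − RHS is never zero or negative, i.e. LHS > RHS throughout, so the relation holds for every integer in [-1000, 1000].

No counterexample exists.

Answer: True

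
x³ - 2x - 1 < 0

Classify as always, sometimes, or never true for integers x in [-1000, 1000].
Holds at x = 0: LHS = 0³ - 2·0 - 1 = -1; -1 < 0 — holds
Fails at x = -1: LHS = (-1)³ - 2·(-1) - 1 = 0; 0 < 0 — FAILS
It is satisfied by some integers in the range but not all.

Answer: Sometimes true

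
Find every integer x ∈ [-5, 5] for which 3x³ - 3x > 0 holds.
Holds for: {2, 3, 4, 5}
Fails for: {-5, -4, -3, -2, -1, 0, 1}

Answer: {2, 3, 4, 5}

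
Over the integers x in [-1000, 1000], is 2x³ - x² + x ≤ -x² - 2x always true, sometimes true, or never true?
Holds at x = 0: LHS = 2·0³ - 0² + 0 = 0, RHS = -0² - 2·0 = 0; 0 ≤ 0 — holds
Fails at x = 1: LHS = 2·1³ - 1² + 1 = 2, RHS = -1² - 2·1 = -3; 2 ≤ -3 — FAILS
It is satisfied by some integers in the range but not all.

Answer: Sometimes true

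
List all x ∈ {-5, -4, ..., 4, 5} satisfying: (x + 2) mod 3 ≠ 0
Holds for: {-4, -3, -1, 0, 2, 3, 5}
Fails for: {-5, -2, 1, 4}

Answer: {-4, -3, -1, 0, 2, 3, 5}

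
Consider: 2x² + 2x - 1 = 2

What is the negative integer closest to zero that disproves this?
Testing negative integers from -1 downward:
x = -1: LHS = 2·(-1)² + 2·(-1) - 1 = -1; -1 = 2 — FAILS  ← closest negative counterexample to 0

Answer: x = -1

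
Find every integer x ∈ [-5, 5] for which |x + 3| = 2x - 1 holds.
Holds for: {4}
Fails for: {-5, -4, -3, -2, -1, 0, 1, 2, 3, 5}

Answer: {4}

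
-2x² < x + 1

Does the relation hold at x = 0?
x = 0: LHS = -2·0² = 0, RHS = 0 + 1 = 1; 0 < 1 — holds

The relation is satisfied at x = 0.

Answer: Yes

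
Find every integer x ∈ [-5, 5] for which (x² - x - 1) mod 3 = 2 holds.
Holds for: {-5, -3, -2, 0, 1, 3, 4}
Fails for: {-4, -1, 2, 5}

Answer: {-5, -3, -2, 0, 1, 3, 4}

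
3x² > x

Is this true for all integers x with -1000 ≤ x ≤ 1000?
The claim fails at x = 0:
x = 0: LHS = 3·0² = 0; 0 > 0 — FAILS

Because a single integer refutes it, the statement is false.

Answer: False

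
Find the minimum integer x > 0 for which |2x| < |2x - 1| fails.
Testing positive integers:
x = 1: LHS = |2·1| = |2| = 2, RHS = |2·1 - 1| = |1| = 1; 2 < 1 — FAILS  ← smallest positive counterexample

Answer: x = 1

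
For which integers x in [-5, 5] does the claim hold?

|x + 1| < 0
An absolute value is never negative, so the left side is ≥ 0 for every x, while the right side is 0. Tightest case in [-5, 5] is x = -1:
x = -1: LHS = |(-1) + 1| = |0| = 0; 0 < 0 — FAILS
Hence LHS − RHS is never negative, i.e. LHS ≥ RHS throughout, so the claimed relation (<) fails for every integer in [-5, 5].

Answer: None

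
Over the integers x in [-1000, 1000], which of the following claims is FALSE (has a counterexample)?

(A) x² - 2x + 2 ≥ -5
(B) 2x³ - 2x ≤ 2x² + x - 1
(A) Over all integers in [-1000, 1000], LHS − RHS is smallest at x = 1, where it equals 6:
x = 1: LHS = 1² - 2·1 + 2 = 1; 1 ≥ -5 — holds
At the ends of the range:
x = -1000: LHS = (-1000)² - 2·(-1000) + 2 = 1002002; 1002002 ≥ -5 — holds
x = 1000: LHS = 1000² - 2·1000 + 2 = 998002; 998002 ≥ -5 — holds
Hence LHS − RHS is never negative, i.e. LHS ≥ RHS throughout, so the relation holds for every integer in [-1000, 1000].

(B) x = 0: LHS = 2·0³ - 2·0 = 0, RHS = 2·0² + 0 - 1 = -1; 0 ≤ -1 — FAILS

Only (B) has a counterexample.

Answer: B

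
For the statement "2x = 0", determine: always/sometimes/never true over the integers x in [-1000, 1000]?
Holds at x = 0: LHS = 2·0 = 0; 0 = 0 — holds
Fails at x = 1: LHS = 2·1 = 2; 2 = 0 — FAILS
It is satisfied by some integers in the range but not all.

Answer: Sometimes true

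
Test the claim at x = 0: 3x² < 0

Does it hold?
x = 0: LHS = 3·0² = 0; 0 < 0 — FAILS

The relation fails at x = 0, so x = 0 is a counterexample.

Answer: No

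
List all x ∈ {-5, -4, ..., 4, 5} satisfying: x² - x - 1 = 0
Track d = LHS − RHS over the integers in [-5, 5]. Equality would need d = 0, but d changes sign only between consecutive integers, jumping over 0:
x = -1: LHS = (-1)² - (-1) - 1 = 1; 1 = 0 — FAILS  (d = 1)
x = 0: LHS = 0² - 0 - 1 = -1; -1 = 0 — FAILS  (d = -1)
x = 1: LHS = 1² - 1 - 1 = -1; -1 = 0 — FAILS  (d = -1)
x = 2: LHS = 2² - 2 - 1 = 1; 1 = 0 — FAILS  (d = 1)
Away from these crossings d keeps a constant sign, and checking every integer in [-5, 5] confirms d ≠ 0 throughout. Hence the two sides are never equal, so the claimed relation (=) fails for every integer in [-5, 5].

Answer: None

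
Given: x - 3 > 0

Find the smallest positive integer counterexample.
Testing positive integers:
x = 1: LHS = 1 - 3 = -2; -2 > 0 — FAILS  ← smallest positive counterexample

Answer: x = 1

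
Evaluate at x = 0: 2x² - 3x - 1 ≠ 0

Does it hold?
x = 0: LHS = 2·0² - 3·0 - 1 = -1; -1 ≠ 0 — holds

The relation is satisfied at x = 0.

Answer: Yes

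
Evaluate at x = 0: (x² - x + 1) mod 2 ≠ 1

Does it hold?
x = 0: LHS = (0² - 0 + 1) mod 2 = 1 mod 2 = 1; 1 ≠ 1 — FAILS

The relation fails at x = 0, so x = 0 is a counterexample.

Answer: No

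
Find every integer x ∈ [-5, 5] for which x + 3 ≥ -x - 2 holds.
Holds for: {-2, -1, 0, 1, 2, 3, 4, 5}
Fails for: {-5, -4, -3}

Answer: {-2, -1, 0, 1, 2, 3, 4, 5}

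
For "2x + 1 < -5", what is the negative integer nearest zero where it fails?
Testing negative integers from -1 downward:
x = -1: LHS = 2·(-1) + 1 = -1; -1 < -5 — FAILS  ← closest negative counterexample to 0

Answer: x = -1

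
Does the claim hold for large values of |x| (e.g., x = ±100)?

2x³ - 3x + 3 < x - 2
x = 100: LHS = 2·100³ - 3·100 + 3 = 1999703, RHS = 100 - 2 = 98; 1999703 < 98 — FAILS
x = -100: LHS = 2·(-100)³ - 3·(-100) + 3 = -1999697, RHS = (-100) - 2 = -102; -1999697 < -102 — holds

Answer: Partially: fails for x = 100, holds for x = -100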